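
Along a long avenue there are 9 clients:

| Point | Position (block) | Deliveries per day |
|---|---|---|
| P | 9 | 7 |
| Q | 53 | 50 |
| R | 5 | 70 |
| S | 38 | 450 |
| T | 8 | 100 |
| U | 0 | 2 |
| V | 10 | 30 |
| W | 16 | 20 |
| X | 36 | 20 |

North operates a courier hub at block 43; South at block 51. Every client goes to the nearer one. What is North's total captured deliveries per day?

699

The indifferent point is the midpoint (43+51)/2 = 47; clients left of it (closer to North at 43) go to North, those right go to South.
  U at 0 (w=2) → North
  R at 5 (w=70) → North
  T at 8 (w=100) → North
  P at 9 (w=7) → North
  V at 10 (w=30) → North
  W at 16 (w=20) → North
  X at 36 (w=20) → North
  S at 38 (w=450) → North
  Q at 53 (w=50) → South
North captures 699; South captures 50.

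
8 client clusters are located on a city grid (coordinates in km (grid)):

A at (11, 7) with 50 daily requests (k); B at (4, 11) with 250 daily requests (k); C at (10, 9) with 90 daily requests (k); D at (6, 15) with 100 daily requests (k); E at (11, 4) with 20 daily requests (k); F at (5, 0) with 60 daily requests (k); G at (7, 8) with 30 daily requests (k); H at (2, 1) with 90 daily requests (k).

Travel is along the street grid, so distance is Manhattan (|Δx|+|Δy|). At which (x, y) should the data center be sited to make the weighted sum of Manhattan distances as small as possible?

Manhattan distance separates: Σwᵢ(|x−xᵢ|+|y−yᵢ|) = Σwᵢ|x−xᵢ| + Σwᵢ|y−yᵢ|, so x and y are optimised independently as 1-D weighted medians.
Total weight W = 690; half = 345.
x-coordinate, sorted with cumulative weight:
  x=2 (H, w=90) cum 90
  x=4 (B, w=250) cum 340
  x=5 (F, w=60) cum 400  ← median
  x=6 (D, w=100) cum 500
  x=7 (G, w=30) cum 530
  x=10 (C, w=90) cum 620
  x=11 (A, w=50) cum 670
  x=11 (E, w=20) cum 690
⇒ x* = 5
y-coordinate, sorted with cumulative weight:
  y=0 (F, w=60) cum 60
  y=1 (H, w=90) cum 150
  y=4 (E, w=20) cum 170
  y=7 (A, w=50) cum 220
  y=8 (G, w=30) cum 250
  y=9 (C, w=90) cum 340
  y=11 (B, w=250) cum 590  ← median
  y=15 (D, w=100) cum 690
⇒ y* = 11

(5, 11)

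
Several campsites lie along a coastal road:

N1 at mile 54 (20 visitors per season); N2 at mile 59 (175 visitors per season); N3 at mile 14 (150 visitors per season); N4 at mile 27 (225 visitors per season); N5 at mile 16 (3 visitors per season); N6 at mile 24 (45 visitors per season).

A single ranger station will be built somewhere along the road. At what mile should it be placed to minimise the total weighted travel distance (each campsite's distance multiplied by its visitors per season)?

For a sum of weighted absolute distances on a line, the optimum is the weighted median (not the mean). Total weight W = 618; half-weight = 309.
Sort by position and accumulate weight:
  mile 14 (N3, w=150) → cum 150
  mile 16 (N5, w=3) → cum 153
  mile 24 (N6, w=45) → cum 198
  mile 27 (N4, w=225) → cum 423  ≥ 309 → median here
  mile 54 (N1, w=20) → cum 443
  mile 59 (N2, w=175) → cum 618
Optimal location: mile 27.

x = 27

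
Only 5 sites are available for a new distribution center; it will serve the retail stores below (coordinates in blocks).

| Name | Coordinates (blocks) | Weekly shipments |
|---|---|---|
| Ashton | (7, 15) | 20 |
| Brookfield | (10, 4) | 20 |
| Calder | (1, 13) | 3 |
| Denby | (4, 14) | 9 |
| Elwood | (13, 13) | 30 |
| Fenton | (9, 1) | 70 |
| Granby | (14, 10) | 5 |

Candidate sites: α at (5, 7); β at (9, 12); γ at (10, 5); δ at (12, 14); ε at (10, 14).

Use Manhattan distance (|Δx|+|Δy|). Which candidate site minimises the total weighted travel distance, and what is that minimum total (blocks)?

Total weighted distance at each candidate:
  α (5, 7): total = 1642
  β (9, 12): total = 1325
  γ (10, 5): total = 1191
  δ (12, 14): total = 1678
  ε (10, 14): total = 1504
Minimum is at γ with total 1191 blocks.

γ, total 1191 blocks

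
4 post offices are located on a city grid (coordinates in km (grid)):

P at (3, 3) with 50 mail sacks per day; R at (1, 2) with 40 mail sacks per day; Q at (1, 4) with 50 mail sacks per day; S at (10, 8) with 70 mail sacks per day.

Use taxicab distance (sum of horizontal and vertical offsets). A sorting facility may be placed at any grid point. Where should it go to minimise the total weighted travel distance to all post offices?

(3, 4)

Manhattan distance separates: Σwᵢ(|x−xᵢ|+|y−yᵢ|) = Σwᵢ|x−xᵢ| + Σwᵢ|y−yᵢ|, so x and y are optimised independently as 1-D weighted medians.
Total weight W = 210; half = 105.
x-coordinate, sorted with cumulative weight:
  x=1 (R, w=40) cum 40
  x=1 (Q, w=50) cum 90
  x=3 (P, w=50) cum 140  ← median
  x=10 (S, w=70) cum 210
⇒ x* = 3
y-coordinate, sorted with cumulative weight:
  y=2 (R, w=40) cum 40
  y=3 (P, w=50) cum 90
  y=4 (Q, w=50) cum 140  ← median
  y=8 (S, w=70) cum 210
⇒ y* = 4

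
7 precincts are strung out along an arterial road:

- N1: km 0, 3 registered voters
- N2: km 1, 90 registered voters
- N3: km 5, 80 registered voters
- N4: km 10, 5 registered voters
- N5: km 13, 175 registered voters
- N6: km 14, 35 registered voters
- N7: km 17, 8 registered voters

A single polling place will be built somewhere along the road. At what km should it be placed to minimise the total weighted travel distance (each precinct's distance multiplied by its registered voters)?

For a sum of weighted absolute distances on a line, the optimum is the weighted median (not the mean). Total weight W = 396; half-weight = 198.
Sort by position and accumulate weight:
  km 0 (N1, w=3) → cum 3
  km 1 (N2, w=90) → cum 93
  km 5 (N3, w=80) → cum 173
  km 10 (N4, w=5) → cum 178
  km 13 (N5, w=175) → cum 353  ≥ 198 → median here
  km 14 (N6, w=35) → cum 388
  km 17 (N7, w=8) → cum 396
Optimal location: km 13.

x = 13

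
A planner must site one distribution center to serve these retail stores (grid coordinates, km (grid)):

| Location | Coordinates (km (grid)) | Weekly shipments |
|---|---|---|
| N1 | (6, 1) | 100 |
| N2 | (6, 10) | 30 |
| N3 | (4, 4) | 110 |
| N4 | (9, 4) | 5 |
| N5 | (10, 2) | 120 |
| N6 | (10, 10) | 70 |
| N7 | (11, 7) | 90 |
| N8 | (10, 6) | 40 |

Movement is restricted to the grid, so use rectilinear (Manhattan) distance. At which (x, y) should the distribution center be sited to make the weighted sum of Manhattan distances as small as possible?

(10, 4)

Manhattan distance separates: Σwᵢ(|x−xᵢ|+|y−yᵢ|) = Σwᵢ|x−xᵢ| + Σwᵢ|y−yᵢ|, so x and y are optimised independently as 1-D weighted medians.
Total weight W = 565; half = 282.5.
x-coordinate, sorted with cumulative weight:
  x=4 (N3, w=110) cum 110
  x=6 (N1, w=100) cum 210
  x=6 (N2, w=30) cum 240
  x=9 (N4, w=5) cum 245
  x=10 (N5, w=120) cum 365  ← median
  x=10 (N6, w=70) cum 435
  x=10 (N8, w=40) cum 475
  x=11 (N7, w=90) cum 565
⇒ x* = 10
y-coordinate, sorted with cumulative weight:
  y=1 (N1, w=100) cum 100
  y=2 (N5, w=120) cum 220
  y=4 (N3, w=110) cum 330  ← median
  y=4 (N4, w=5) cum 335
  y=6 (N8, w=40) cum 375
  y=7 (N7, w=90) cum 465
  y=10 (N2, w=30) cum 495
  y=10 (N6, w=70) cum 565
⇒ y* = 4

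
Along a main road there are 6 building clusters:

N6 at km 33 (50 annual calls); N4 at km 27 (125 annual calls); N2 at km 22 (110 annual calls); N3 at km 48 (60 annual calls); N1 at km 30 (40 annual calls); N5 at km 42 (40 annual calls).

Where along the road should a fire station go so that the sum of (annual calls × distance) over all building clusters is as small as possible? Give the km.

For a sum of weighted absolute distances on a line, the optimum is the weighted median (not the mean). Total weight W = 425; half-weight = 212.5.
Sort by position and accumulate weight:
  km 22 (N2, w=110) → cum 110
  km 27 (N4, w=125) → cum 235  ≥ 212.5 → median here
  km 30 (N1, w=40) → cum 275
  km 33 (N6, w=50) → cum 325
  km 42 (N5, w=40) → cum 365
  km 48 (N3, w=60) → cum 425
Optimal location: km 27.

x = 27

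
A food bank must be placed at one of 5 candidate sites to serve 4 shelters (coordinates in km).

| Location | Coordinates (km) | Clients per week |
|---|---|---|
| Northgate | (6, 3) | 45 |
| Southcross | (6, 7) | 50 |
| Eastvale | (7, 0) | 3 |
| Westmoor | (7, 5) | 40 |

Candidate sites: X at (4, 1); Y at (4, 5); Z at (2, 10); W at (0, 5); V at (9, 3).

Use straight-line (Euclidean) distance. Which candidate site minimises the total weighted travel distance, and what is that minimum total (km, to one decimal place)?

Y, total 406.2 km

Total weighted distance at each candidate:
  X (4, 1): total = 653.0
  Y (4, 5): total = 406.2
  Z (2, 10): total = 929.2
  W (0, 5): total = 906.6
  V (9, 3): total = 509.0
Minimum is at Y with total 406.2 km.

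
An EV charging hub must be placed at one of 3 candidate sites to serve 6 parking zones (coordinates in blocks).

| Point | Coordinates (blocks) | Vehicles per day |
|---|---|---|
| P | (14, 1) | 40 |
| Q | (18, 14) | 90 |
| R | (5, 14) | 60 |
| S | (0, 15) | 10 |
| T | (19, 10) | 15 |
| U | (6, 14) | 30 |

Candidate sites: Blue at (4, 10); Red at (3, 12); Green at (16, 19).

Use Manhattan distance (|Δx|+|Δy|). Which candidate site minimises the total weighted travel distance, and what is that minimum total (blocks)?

Total weighted distance at each candidate:
  Blue (4, 10): total = 3175
  Red (3, 12): total = 3130
  Green (16, 19): total = 3220
Minimum is at Red with total 3130 blocks.

Red, total 3130 blocks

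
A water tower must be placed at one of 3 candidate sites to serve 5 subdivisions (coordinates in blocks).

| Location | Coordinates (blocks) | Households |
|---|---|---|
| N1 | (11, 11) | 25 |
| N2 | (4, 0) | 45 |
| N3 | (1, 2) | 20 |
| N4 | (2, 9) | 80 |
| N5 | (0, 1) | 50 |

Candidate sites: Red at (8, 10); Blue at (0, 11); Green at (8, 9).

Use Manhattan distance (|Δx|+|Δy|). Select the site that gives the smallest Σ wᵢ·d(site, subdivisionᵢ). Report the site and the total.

Total weighted distance at each candidate:
  Red (8, 10): total = 2440
  Blue (0, 11): total = 1970
  Green (8, 9): total = 2270
Minimum is at Blue with total 1970 blocks.

Blue, total 1970 blocks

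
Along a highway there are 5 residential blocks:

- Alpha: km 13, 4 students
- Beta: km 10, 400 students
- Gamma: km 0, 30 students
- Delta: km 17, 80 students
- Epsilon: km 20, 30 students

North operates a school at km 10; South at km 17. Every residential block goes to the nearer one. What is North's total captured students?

434

The indifferent point is the midpoint (10+17)/2 = 13.5; residential blocks left of it (closer to North at 10) go to North, those right go to South.
  Gamma at 0 (w=30) → North
  Beta at 10 (w=400) → North
  Alpha at 13 (w=4) → North
  Delta at 17 (w=80) → South
  Epsilon at 20 (w=30) → South
North captures 434; South captures 110.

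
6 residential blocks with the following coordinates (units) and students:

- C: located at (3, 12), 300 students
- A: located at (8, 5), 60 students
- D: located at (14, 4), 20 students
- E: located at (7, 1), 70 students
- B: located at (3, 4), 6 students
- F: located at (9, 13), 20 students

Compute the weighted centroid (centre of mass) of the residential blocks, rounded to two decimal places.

The minimiser of Σwᵢ‖p−pᵢ‖² is the weighted centroid p* = (Σwᵢpᵢ)/(Σwᵢ).
Σwᵢ = 476.
Σwᵢxᵢ = 300·3 + 60·8 + 20·14 + 70·7 + 6·3 + 20·9 = 2348.
Σwᵢyᵢ = 300·12 + 60·5 + 20·4 + 70·1 + 6·4 + 20·13 = 4334.
x* = 2348/476 = 4.93, y* = 4334/476 = 9.11.

(4.93, 9.11)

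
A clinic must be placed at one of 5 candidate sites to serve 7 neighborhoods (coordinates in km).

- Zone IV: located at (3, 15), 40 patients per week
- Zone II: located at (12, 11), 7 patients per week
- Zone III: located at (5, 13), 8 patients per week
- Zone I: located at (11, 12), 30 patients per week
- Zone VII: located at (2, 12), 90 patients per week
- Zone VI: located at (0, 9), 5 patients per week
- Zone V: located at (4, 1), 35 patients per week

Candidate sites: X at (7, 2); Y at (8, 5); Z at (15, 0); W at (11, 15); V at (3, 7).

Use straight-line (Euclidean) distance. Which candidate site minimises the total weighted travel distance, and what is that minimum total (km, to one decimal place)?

Total weighted distance at each candidate:
  X (7, 2): total = 2195.1
  Y (8, 5): total = 1867.0
  Z (15, 0): total = 3425.2
  W (11, 15): total = 1953.8
  V (3, 7): total = 1412.4
Minimum is at V with total 1412.4 km.

V, total 1412.4 km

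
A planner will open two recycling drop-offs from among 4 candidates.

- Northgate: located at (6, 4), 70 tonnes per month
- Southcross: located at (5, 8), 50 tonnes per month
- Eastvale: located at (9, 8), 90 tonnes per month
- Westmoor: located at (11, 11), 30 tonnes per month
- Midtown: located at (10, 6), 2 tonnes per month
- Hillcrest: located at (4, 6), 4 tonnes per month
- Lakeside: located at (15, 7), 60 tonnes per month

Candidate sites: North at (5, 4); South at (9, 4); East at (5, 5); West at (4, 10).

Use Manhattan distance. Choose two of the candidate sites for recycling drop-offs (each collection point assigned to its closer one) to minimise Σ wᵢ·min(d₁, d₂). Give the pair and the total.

Evaluate every pair (each demand assigned to the nearer of the two):
  {North, South}: total = 1458
  {South, East}: total = 1474
  {South, West}: total = 1522
  {North, West}: total = 1896
  {East, West}: total = 1900
  {North, East}: total = 1950
Best pair: {North, South} with total 1458.

{North, South}, total 1458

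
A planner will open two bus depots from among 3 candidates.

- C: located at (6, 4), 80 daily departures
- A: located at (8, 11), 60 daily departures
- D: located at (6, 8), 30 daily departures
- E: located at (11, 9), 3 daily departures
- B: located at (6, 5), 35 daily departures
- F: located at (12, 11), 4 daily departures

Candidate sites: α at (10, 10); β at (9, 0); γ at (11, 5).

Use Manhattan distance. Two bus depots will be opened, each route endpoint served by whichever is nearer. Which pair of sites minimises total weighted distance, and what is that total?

Evaluate every pair (each demand assigned to the nearer of the two):
  {α, γ}: total = 1033
  {α, β}: total = 1218
  {β, γ}: total = 1475
Best pair: {α, γ} with total 1033.

{α, γ}, total 1033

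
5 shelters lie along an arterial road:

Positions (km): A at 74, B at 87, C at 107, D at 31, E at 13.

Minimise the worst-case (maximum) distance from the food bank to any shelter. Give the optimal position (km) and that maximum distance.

location 60, max distance 47

The 1-center on a line is the midpoint of the two extreme points: leftmost at 13, rightmost at 107.
Optimal location = (13 + 107)/2 = 60; maximum distance = (107 − 13)/2 = 47.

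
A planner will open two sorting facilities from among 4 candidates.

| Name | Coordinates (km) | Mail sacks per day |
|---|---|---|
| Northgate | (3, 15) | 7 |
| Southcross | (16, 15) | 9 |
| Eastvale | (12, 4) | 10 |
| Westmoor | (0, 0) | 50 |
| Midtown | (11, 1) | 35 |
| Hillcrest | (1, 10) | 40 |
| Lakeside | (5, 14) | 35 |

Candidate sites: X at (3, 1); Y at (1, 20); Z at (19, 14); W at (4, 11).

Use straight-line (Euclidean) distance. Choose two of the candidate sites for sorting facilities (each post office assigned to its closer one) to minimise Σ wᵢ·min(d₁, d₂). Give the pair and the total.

Evaluate every pair (each demand assigned to the nearer of the two):
  {X, W}: total = 912.9
  {X, Y}: total = 1334.2
  {Z, W}: total = 1413.3
  {X, Z}: total = 1488.6
  {Y, W}: total = 1498.6
  {Y, Z}: total = 2376.1
Best pair: {X, W} with total 912.9.

{X, W}, total 912.9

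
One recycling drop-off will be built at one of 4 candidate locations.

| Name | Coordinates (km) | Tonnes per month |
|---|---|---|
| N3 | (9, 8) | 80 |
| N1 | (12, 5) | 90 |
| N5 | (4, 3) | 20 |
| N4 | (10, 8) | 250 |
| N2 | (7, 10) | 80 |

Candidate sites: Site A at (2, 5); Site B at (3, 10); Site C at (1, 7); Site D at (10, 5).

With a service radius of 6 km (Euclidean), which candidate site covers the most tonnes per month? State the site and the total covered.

Site D, covering 500

Coverage radius r = 6 km; a point is covered iff (Δx)²+(Δy)² ≤ 6² = 36.
  Site A (2, 5): covers {N5} → 20
  Site B (3, 10): covers {N2} → 80
  Site C (1, 7): covers {N5} → 20
  Site D (10, 5): covers {N3, N1, N4, N2} → 500
Maximum coverage at Site D: 500 tonnes per month.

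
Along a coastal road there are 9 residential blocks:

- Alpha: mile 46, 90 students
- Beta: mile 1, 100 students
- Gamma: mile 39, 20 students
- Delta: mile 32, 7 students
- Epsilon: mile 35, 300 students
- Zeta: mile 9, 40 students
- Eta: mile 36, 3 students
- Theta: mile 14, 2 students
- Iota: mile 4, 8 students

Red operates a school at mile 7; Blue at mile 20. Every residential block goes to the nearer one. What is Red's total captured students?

148

The indifferent point is the midpoint (7+20)/2 = 13.5; residential blocks left of it (closer to Red at 7) go to Red, those right go to Blue.
  Beta at 1 (w=100) → Red
  Iota at 4 (w=8) → Red
  Zeta at 9 (w=40) → Red
  Theta at 14 (w=2) → Blue
  Delta at 32 (w=7) → Blue
  Epsilon at 35 (w=300) → Blue
  Eta at 36 (w=3) → Blue
  Gamma at 39 (w=20) → Blue
  Alpha at 46 (w=90) → Blue
Red captures 148; Blue captures 422.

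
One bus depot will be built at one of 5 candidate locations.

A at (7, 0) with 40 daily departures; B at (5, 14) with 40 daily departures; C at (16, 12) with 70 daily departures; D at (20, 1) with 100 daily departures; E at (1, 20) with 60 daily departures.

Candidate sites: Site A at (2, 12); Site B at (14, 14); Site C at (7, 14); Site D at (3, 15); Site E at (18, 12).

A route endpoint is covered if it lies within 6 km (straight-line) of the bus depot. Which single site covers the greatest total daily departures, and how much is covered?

Site D, covering 100

Coverage radius r = 6 km; a point is covered iff (Δx)²+(Δy)² ≤ 6² = 36.
  Site A (2, 12): covers {B} → 40
  Site B (14, 14): covers {C} → 70
  Site C (7, 14): covers {B} → 40
  Site D (3, 15): covers {B, E} → 100
  Site E (18, 12): covers {C} → 70
Maximum coverage at Site D: 100 daily departures.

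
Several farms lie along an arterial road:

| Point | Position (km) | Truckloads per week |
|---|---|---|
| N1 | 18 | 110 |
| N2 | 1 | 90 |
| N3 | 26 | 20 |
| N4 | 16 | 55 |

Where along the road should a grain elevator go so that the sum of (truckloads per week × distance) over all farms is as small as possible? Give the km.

x = 16

For a sum of weighted absolute distances on a line, the optimum is the weighted median (not the mean). Total weight W = 275; half-weight = 137.5.
Sort by position and accumulate weight:
  km 1 (N2, w=90) → cum 90
  km 16 (N4, w=55) → cum 145  ≥ 137.5 → median here
  km 18 (N1, w=110) → cum 255
  km 26 (N3, w=20) → cum 275
Optimal location: km 16.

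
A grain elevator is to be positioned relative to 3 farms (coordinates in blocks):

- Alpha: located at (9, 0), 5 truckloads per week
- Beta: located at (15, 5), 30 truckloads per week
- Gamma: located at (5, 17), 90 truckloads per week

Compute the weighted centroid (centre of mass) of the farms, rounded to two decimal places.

(7.56, 13.44)

The minimiser of Σwᵢ‖p−pᵢ‖² is the weighted centroid p* = (Σwᵢpᵢ)/(Σwᵢ).
Σwᵢ = 125.
Σwᵢxᵢ = 5·9 + 30·15 + 90·5 = 945.
Σwᵢyᵢ = 5·0 + 30·5 + 90·17 = 1680.
x* = 945/125 = 7.56, y* = 1680/125 = 13.44.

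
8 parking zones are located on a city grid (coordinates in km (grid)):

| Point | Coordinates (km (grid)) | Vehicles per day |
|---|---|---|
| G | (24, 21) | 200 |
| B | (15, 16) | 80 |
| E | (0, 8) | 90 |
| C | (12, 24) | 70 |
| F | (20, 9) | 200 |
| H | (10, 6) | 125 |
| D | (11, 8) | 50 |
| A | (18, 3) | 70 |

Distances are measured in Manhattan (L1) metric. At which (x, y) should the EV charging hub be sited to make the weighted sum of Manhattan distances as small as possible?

(18, 9)

Manhattan distance separates: Σwᵢ(|x−xᵢ|+|y−yᵢ|) = Σwᵢ|x−xᵢ| + Σwᵢ|y−yᵢ|, so x and y are optimised independently as 1-D weighted medians.
Total weight W = 885; half = 442.5.
x-coordinate, sorted with cumulative weight:
  x=0 (E, w=90) cum 90
  x=10 (H, w=125) cum 215
  x=11 (D, w=50) cum 265
  x=12 (C, w=70) cum 335
  x=15 (B, w=80) cum 415
  x=18 (A, w=70) cum 485  ← median
  x=20 (F, w=200) cum 685
  x=24 (G, w=200) cum 885
⇒ x* = 18
y-coordinate, sorted with cumulative weight:
  y=3 (A, w=70) cum 70
  y=6 (H, w=125) cum 195
  y=8 (E, w=90) cum 285
  y=8 (D, w=50) cum 335
  y=9 (F, w=200) cum 535  ← median
  y=16 (B, w=80) cum 615
  y=21 (G, w=200) cum 815
  y=24 (C, w=70) cum 885
⇒ y* = 9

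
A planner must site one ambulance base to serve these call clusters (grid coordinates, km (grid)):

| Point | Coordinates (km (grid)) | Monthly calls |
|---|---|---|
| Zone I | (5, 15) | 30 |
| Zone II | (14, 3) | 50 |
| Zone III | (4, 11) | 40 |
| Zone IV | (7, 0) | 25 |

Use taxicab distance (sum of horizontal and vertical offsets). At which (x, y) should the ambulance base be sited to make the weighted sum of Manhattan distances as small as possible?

Manhattan distance separates: Σwᵢ(|x−xᵢ|+|y−yᵢ|) = Σwᵢ|x−xᵢ| + Σwᵢ|y−yᵢ|, so x and y are optimised independently as 1-D weighted medians.
Total weight W = 145; half = 72.5.
x-coordinate, sorted with cumulative weight:
  x=4 (Zone III, w=40) cum 40
  x=5 (Zone I, w=30) cum 70
  x=7 (Zone IV, w=25) cum 95  ← median
  x=14 (Zone II, w=50) cum 145
⇒ x* = 7
y-coordinate, sorted with cumulative weight:
  y=0 (Zone IV, w=25) cum 25
  y=3 (Zone II, w=50) cum 75  ← median
  y=11 (Zone III, w=40) cum 115
  y=15 (Zone I, w=30) cum 145
⇒ y* = 3

(7, 3)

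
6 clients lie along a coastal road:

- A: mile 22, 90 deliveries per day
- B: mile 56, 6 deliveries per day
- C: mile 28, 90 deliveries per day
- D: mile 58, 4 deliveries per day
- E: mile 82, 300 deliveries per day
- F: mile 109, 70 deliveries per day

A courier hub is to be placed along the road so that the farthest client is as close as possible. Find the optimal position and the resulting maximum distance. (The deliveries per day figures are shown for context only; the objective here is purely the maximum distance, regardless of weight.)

location 65.5, max distance 43.5

The 1-center on a line is the midpoint of the two extreme points: leftmost at 22, rightmost at 109.
Optimal location = (22 + 109)/2 = 65.5; maximum distance = (109 − 22)/2 = 43.5.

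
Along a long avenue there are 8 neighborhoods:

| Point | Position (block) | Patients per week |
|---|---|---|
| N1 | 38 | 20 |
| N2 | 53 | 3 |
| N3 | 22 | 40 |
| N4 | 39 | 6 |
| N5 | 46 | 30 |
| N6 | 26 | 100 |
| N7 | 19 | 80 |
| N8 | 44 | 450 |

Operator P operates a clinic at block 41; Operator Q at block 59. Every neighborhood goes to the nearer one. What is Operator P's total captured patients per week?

726

The indifferent point is the midpoint (41+59)/2 = 50; neighborhoods left of it (closer to Operator P at 41) go to Operator P, those right go to Operator Q.
  N7 at 19 (w=80) → Operator P
  N3 at 22 (w=40) → Operator P
  N6 at 26 (w=100) → Operator P
  N1 at 38 (w=20) → Operator P
  N4 at 39 (w=6) → Operator P
  N8 at 44 (w=450) → Operator P
  N5 at 46 (w=30) → Operator P
  N2 at 53 (w=3) → Operator Q
Operator P captures 726; Operator Q captures 3.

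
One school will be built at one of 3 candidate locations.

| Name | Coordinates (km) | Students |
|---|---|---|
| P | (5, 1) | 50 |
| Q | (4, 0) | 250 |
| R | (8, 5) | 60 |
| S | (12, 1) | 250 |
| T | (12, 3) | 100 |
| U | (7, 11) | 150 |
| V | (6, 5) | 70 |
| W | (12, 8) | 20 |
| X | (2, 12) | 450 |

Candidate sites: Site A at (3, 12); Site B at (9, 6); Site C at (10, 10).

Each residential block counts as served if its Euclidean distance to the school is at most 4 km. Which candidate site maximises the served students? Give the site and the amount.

Site A, covering 450

Coverage radius r = 4 km; a point is covered iff (Δx)²+(Δy)² ≤ 4² = 16.
  Site A (3, 12): covers {X} → 450
  Site B (9, 6): covers {R, V, W} → 150
  Site C (10, 10): covers {U, W} → 170
Maximum coverage at Site A: 450 students.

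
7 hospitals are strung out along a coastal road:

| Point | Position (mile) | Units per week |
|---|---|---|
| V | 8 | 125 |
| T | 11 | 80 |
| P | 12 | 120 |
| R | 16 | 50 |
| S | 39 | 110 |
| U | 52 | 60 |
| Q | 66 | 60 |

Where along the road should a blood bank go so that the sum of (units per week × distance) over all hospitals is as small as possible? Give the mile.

x = 12

For a sum of weighted absolute distances on a line, the optimum is the weighted median (not the mean). Total weight W = 605; half-weight = 302.5.
Sort by position and accumulate weight:
  mile 8 (V, w=125) → cum 125
  mile 11 (T, w=80) → cum 205
  mile 12 (P, w=120) → cum 325  ≥ 302.5 → median here
  mile 16 (R, w=50) → cum 375
  mile 39 (S, w=110) → cum 485
  mile 52 (U, w=60) → cum 545
  mile 66 (Q, w=60) → cum 605
Optimal location: mile 12.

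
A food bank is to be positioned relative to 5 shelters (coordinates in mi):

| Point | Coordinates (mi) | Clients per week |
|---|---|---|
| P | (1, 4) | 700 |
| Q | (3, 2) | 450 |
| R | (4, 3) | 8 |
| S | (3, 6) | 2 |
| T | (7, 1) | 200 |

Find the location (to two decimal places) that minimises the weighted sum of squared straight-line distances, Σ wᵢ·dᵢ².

The minimiser of Σwᵢ‖p−pᵢ‖² is the weighted centroid p* = (Σwᵢpᵢ)/(Σwᵢ).
Σwᵢ = 1360.
Σwᵢxᵢ = 700·1 + 450·3 + 8·4 + 2·3 + 200·7 = 3488.
Σwᵢyᵢ = 700·4 + 450·2 + 8·3 + 2·6 + 200·1 = 3936.
x* = 3488/1360 = 2.56, y* = 3936/1360 = 2.89.

(2.56, 2.89)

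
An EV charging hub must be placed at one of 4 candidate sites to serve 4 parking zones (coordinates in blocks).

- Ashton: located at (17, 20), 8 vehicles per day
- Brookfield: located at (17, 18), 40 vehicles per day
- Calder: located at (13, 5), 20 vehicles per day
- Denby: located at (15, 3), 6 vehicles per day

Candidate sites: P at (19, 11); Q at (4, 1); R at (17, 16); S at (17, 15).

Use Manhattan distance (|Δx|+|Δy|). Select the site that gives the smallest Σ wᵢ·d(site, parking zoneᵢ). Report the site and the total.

R, total 502 blocks

Total weighted distance at each candidate:
  P (19, 11): total = 760
  Q (4, 1): total = 1794
  R (17, 16): total = 502
  S (17, 15): total = 524
Minimum is at R with total 502 blocks.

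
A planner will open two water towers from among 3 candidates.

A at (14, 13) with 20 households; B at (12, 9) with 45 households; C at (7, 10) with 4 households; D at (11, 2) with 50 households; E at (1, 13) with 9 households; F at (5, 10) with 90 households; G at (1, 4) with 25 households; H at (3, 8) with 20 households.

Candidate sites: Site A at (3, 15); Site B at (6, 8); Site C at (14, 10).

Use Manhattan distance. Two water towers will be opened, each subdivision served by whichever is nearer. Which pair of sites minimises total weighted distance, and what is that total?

{Site B, Site C}, total 1402

Evaluate every pair (each demand assigned to the nearer of the two):
  {Site B, Site C}: total = 1402
  {Site A, Site B}: total = 1728
  {Site A, Site C}: total = 1904
Best pair: {Site B, Site C} with total 1402.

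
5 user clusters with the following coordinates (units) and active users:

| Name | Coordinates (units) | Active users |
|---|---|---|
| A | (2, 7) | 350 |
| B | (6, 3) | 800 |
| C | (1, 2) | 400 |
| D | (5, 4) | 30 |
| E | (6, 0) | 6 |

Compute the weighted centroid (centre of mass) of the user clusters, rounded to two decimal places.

The minimiser of Σwᵢ‖p−pᵢ‖² is the weighted centroid p* = (Σwᵢpᵢ)/(Σwᵢ).
Σwᵢ = 1586.
Σwᵢxᵢ = 350·2 + 800·6 + 400·1 + 30·5 + 6·6 = 6086.
Σwᵢyᵢ = 350·7 + 800·3 + 400·2 + 30·4 + 6·0 = 5770.
x* = 6086/1586 = 3.84, y* = 5770/1586 = 3.64.

(3.84, 3.64)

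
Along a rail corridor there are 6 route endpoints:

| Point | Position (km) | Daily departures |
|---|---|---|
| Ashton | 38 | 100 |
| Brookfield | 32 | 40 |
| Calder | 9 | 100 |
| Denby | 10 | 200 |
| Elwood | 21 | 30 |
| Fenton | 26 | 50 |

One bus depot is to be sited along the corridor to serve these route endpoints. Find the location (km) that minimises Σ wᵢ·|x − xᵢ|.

For a sum of weighted absolute distances on a line, the optimum is the weighted median (not the mean). Total weight W = 520; half-weight = 260.
Sort by position and accumulate weight:
  km 9 (Calder, w=100) → cum 100
  km 10 (Denby, w=200) → cum 300  ≥ 260 → median here
  km 21 (Elwood, w=30) → cum 330
  km 26 (Fenton, w=50) → cum 380
  km 32 (Brookfield, w=40) → cum 420
  km 38 (Ashton, w=100) → cum 520
Optimal location: km 10.

x = 10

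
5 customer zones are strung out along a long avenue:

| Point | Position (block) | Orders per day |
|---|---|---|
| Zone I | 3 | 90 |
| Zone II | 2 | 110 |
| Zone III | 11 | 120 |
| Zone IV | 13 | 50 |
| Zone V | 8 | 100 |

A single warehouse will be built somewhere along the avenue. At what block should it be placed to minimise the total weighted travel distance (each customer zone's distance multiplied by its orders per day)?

x = 8

For a sum of weighted absolute distances on a line, the optimum is the weighted median (not the mean). Total weight W = 470; half-weight = 235.
Sort by position and accumulate weight:
  block 2 (Zone II, w=110) → cum 110
  block 3 (Zone I, w=90) → cum 200
  block 8 (Zone V, w=100) → cum 300  ≥ 235 → median here
  block 11 (Zone III, w=120) → cum 420
  block 13 (Zone IV, w=50) → cum 470
Optimal location: block 8.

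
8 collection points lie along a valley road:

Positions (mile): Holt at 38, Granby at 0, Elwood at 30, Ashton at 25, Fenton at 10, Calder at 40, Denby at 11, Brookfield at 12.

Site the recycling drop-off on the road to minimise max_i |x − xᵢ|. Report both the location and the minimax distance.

location 20, max distance 20

The 1-center on a line is the midpoint of the two extreme points: leftmost at 0, rightmost at 40.
Optimal location = (0 + 40)/2 = 20; maximum distance = (40 − 0)/2 = 20.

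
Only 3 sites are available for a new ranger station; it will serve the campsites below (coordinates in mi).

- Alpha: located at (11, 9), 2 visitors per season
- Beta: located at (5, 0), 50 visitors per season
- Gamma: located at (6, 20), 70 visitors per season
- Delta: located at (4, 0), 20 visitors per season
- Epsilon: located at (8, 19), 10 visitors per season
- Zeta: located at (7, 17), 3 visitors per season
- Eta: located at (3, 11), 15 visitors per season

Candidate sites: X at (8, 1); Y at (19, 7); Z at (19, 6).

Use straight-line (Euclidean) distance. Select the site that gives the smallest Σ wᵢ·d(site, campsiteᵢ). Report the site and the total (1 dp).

Total weighted distance at each candidate:
  X (8, 1): total = 1990.8
  Y (19, 7): total = 2874.1
  Z (19, 6): total = 2909.7
Minimum is at X with total 1990.8 mi.

X, total 1990.8 mi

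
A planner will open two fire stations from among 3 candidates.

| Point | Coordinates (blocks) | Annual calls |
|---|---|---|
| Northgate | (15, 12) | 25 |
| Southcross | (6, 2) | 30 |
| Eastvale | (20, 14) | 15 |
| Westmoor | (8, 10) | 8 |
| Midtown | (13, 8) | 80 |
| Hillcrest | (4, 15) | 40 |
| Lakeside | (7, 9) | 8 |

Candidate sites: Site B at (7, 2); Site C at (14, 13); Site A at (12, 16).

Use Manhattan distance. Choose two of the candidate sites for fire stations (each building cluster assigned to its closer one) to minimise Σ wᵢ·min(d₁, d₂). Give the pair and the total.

{Site B, Site C}, total 1273

Evaluate every pair (each demand assigned to the nearer of the two):
  {Site B, Site C}: total = 1273
  {Site B, Site A}: total = 1563
  {Site C, Site A}: total = 1725
Best pair: {Site B, Site C} with total 1273.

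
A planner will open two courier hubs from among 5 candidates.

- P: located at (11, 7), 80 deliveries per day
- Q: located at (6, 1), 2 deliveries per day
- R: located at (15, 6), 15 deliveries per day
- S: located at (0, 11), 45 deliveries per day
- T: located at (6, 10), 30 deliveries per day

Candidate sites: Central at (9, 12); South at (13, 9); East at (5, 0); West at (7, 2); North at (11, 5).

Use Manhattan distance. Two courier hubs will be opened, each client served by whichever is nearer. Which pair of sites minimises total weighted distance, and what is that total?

Evaluate every pair (each demand assigned to the nearer of the two):
  {Central, North}: total = 853
  {Central, South}: total = 1023
  {South, North}: total = 1168
  {West, North}: total = 1229
  {East, North}: total = 1259
  {South, East}: total = 1314
  {South, West}: total = 1314
  {Central, East}: total = 1344
  {Central, West}: total = 1344
  {East, West}: total = 1894
Best pair: {Central, North} with total 853.

{Central, North}, total 853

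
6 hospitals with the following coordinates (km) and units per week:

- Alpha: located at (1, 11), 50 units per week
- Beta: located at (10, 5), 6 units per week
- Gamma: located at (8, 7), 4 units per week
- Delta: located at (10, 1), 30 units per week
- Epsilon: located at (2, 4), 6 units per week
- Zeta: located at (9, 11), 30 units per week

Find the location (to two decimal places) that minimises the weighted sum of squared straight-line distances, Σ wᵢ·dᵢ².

(5.75, 7.87)

The minimiser of Σwᵢ‖p−pᵢ‖² is the weighted centroid p* = (Σwᵢpᵢ)/(Σwᵢ).
Σwᵢ = 126.
Σwᵢxᵢ = 50·1 + 6·10 + 4·8 + 30·10 + 6·2 + 30·9 = 724.
Σwᵢyᵢ = 50·11 + 6·5 + 4·7 + 30·1 + 6·4 + 30·11 = 992.
x* = 724/126 = 5.75, y* = 992/126 = 7.87.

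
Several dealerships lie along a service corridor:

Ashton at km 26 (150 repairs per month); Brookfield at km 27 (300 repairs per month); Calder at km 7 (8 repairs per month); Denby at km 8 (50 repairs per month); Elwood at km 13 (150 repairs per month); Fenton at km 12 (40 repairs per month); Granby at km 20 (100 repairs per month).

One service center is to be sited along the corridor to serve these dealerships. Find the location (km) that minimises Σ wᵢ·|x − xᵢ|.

x = 26

For a sum of weighted absolute distances on a line, the optimum is the weighted median (not the mean). Total weight W = 798; half-weight = 399.
Sort by position and accumulate weight:
  km 7 (Calder, w=8) → cum 8
  km 8 (Denby, w=50) → cum 58
  km 12 (Fenton, w=40) → cum 98
  km 13 (Elwood, w=150) → cum 248
  km 20 (Granby, w=100) → cum 348
  km 26 (Ashton, w=150) → cum 498  ≥ 399 → median here
  km 27 (Brookfield, w=300) → cum 798
Optimal location: km 26.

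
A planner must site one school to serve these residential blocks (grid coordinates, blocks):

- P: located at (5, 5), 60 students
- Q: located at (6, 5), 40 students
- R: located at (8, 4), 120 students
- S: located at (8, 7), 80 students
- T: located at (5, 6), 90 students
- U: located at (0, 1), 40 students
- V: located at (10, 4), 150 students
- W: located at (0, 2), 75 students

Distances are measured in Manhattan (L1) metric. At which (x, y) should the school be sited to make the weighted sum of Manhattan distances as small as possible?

(8, 4)

Manhattan distance separates: Σwᵢ(|x−xᵢ|+|y−yᵢ|) = Σwᵢ|x−xᵢ| + Σwᵢ|y−yᵢ|, so x and y are optimised independently as 1-D weighted medians.
Total weight W = 655; half = 327.5.
x-coordinate, sorted with cumulative weight:
  x=0 (U, w=40) cum 40
  x=0 (W, w=75) cum 115
  x=5 (P, w=60) cum 175
  x=5 (T, w=90) cum 265
  x=6 (Q, w=40) cum 305
  x=8 (R, w=120) cum 425  ← median
  x=8 (S, w=80) cum 505
  x=10 (V, w=150) cum 655
⇒ x* = 8
y-coordinate, sorted with cumulative weight:
  y=1 (U, w=40) cum 40
  y=2 (W, w=75) cum 115
  y=4 (R, w=120) cum 235
  y=4 (V, w=150) cum 385  ← median
  y=5 (P, w=60) cum 445
  y=5 (Q, w=40) cum 485
  y=6 (T, w=90) cum 575
  y=7 (S, w=80) cum 655
⇒ y* = 4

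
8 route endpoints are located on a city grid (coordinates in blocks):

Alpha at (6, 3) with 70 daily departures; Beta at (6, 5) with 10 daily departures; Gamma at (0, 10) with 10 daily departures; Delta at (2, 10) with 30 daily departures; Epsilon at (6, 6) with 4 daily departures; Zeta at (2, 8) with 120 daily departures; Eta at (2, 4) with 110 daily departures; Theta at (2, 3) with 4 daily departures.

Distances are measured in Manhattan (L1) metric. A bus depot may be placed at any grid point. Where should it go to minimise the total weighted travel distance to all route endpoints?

(2, 4)

Manhattan distance separates: Σwᵢ(|x−xᵢ|+|y−yᵢ|) = Σwᵢ|x−xᵢ| + Σwᵢ|y−yᵢ|, so x and y are optimised independently as 1-D weighted medians.
Total weight W = 358; half = 179.
x-coordinate, sorted with cumulative weight:
  x=0 (Gamma, w=10) cum 10
  x=2 (Delta, w=30) cum 40
  x=2 (Zeta, w=120) cum 160
  x=2 (Eta, w=110) cum 270  ← median
  x=2 (Theta, w=4) cum 274
  x=6 (Alpha, w=70) cum 344
  x=6 (Beta, w=10) cum 354
  x=6 (Epsilon, w=4) cum 358
⇒ x* = 2
y-coordinate, sorted with cumulative weight:
  y=3 (Alpha, w=70) cum 70
  y=3 (Theta, w=4) cum 74
  y=4 (Eta, w=110) cum 184  ← median
  y=5 (Beta, w=10) cum 194
  y=6 (Epsilon, w=4) cum 198
  y=8 (Zeta, w=120) cum 318
  y=10 (Gamma, w=10) cum 328
  y=10 (Delta, w=30) cum 358
⇒ y* = 4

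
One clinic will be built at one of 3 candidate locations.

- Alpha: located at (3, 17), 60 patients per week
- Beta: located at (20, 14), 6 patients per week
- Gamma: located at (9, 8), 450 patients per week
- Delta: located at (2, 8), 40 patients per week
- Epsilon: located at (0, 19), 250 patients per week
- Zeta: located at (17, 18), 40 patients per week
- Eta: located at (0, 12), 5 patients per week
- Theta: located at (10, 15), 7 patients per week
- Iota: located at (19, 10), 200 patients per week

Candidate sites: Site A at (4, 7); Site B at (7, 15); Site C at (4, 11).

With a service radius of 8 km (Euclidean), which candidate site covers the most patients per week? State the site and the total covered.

Coverage radius r = 8 km; a point is covered iff (Δx)²+(Δy)² ≤ 8² = 64.
  Site A (4, 7): covers {Gamma, Delta, Eta} → 495
  Site B (7, 15): covers {Alpha, Gamma, Eta, Theta} → 522
  Site C (4, 11): covers {Alpha, Gamma, Delta, Eta, Theta} → 562
Maximum coverage at Site C: 562 patients per week.

Site C, covering 562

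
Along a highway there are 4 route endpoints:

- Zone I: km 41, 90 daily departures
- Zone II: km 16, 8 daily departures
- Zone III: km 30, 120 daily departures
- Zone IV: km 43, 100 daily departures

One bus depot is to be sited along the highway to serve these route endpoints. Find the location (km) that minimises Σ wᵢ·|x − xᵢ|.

For a sum of weighted absolute distances on a line, the optimum is the weighted median (not the mean). Total weight W = 318; half-weight = 159.
Sort by position and accumulate weight:
  km 16 (Zone II, w=8) → cum 8
  km 30 (Zone III, w=120) → cum 128
  km 41 (Zone I, w=90) → cum 218  ≥ 159 → median here
  km 43 (Zone IV, w=100) → cum 318
Optimal location: km 41.

x = 41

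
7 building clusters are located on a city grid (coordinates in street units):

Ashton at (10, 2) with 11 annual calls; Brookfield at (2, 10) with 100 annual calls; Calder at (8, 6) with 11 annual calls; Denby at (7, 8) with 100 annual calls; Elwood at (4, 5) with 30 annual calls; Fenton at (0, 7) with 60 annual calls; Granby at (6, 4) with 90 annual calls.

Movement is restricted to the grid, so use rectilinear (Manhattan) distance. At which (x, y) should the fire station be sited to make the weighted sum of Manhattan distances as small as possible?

(6, 7)

Manhattan distance separates: Σwᵢ(|x−xᵢ|+|y−yᵢ|) = Σwᵢ|x−xᵢ| + Σwᵢ|y−yᵢ|, so x and y are optimised independently as 1-D weighted medians.
Total weight W = 402; half = 201.
x-coordinate, sorted with cumulative weight:
  x=0 (Fenton, w=60) cum 60
  x=2 (Brookfield, w=100) cum 160
  x=4 (Elwood, w=30) cum 190
  x=6 (Granby, w=90) cum 280  ← median
  x=7 (Denby, w=100) cum 380
  x=8 (Calder, w=11) cum 391
  x=10 (Ashton, w=11) cum 402
⇒ x* = 6
y-coordinate, sorted with cumulative weight:
  y=2 (Ashton, w=11) cum 11
  y=4 (Granby, w=90) cum 101
  y=5 (Elwood, w=30) cum 131
  y=6 (Calder, w=11) cum 142
  y=7 (Fenton, w=60) cum 202  ← median
  y=8 (Denby, w=100) cum 302
  y=10 (Brookfield, w=100) cum 402
⇒ y* = 7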